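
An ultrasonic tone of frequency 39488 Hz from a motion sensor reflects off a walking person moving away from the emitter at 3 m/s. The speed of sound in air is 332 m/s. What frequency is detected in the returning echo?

38781 Hz

The walking person first receives the wave as a moving observer: f₁ = f₀ · (v − u)/v = 39488 × (332 − 3)/332 ≈ 39131 Hz.
On reflection it acts as a source moving away from the stationary detector: f₂ = f₁ · v/(v + u) = 39131 × 332/335 ≈ 38781 Hz.
Equivalently f₂ = f₀ · (v − u)/(v + u).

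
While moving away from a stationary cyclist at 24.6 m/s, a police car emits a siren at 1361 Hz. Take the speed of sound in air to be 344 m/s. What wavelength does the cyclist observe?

27.1 cm

Only the source moves, away from the listener, so f' = f · v/(v + v_s).
f' = 1361 × 344/(344 + 24.6) ≈ 1270 Hz.
λ' = v/f' = 344/1270.17 ≈ 27.1 cm.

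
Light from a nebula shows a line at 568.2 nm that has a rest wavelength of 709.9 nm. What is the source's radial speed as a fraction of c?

λ'/λ₀ = 0.8004 < 1 (blueshift), so the source is approaching.
λ'/λ₀ = √((1 − β)/(1 + β)) for an approaching source ⇒ β = (1 − r²)/(1 + r²) with r = λ'/λ₀.
β = (1 − 0.6406)/(1 + 0.6406) ≈ 0.219.

0.219c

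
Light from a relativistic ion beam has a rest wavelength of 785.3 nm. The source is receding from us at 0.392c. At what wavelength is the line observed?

1188.2 nm

Relativistic Doppler for wavelength: λ' = λ₀ · √((1 + β)/(1 − β)).
λ' = 785.3 × √(1.3920/0.6080) = 785.3 × 1.51310 ≈ 1188.2 nm.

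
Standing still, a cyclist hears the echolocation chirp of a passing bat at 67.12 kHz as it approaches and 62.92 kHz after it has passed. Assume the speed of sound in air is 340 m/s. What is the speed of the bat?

11.0 m/s

f₁/f₂ = (v + v_s)/(v − v_s), so v_s = v · (f₁ − f₂)/(f₁ + f₂).
v_s = 340 × (67.12 − 62.92)/(67.12 + 62.92) = 340 × 4.20/130.04 ≈ 11.0 m/s.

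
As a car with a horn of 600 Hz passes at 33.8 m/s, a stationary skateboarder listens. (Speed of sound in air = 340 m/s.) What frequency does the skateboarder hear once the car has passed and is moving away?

Receding: f₂ = f · v/(v + v_s) = 600 × 340/373.8 ≈ 546 Hz.

546 Hz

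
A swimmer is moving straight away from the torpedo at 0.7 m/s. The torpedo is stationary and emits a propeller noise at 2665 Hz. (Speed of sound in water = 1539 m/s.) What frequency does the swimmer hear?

2664 Hz

Only the observer moves, away from the source, so f' = f · (v − v_o)/v.
f' = 2665 × (1539 − 0.7)/1539 = 2665 × 1538.3/1539 ≈ 2664 Hz.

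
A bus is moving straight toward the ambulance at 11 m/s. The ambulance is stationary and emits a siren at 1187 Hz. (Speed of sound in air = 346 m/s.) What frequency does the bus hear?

Only the observer moves, toward the source, so f' = f · (v + v_o)/v.
f' = 1187 × (346 + 11)/346 = 1187 × 357/346 ≈ 1225 Hz.

1225 Hz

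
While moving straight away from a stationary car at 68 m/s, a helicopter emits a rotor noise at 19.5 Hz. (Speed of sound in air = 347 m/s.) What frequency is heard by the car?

Only the source moves, away from the listener, so f' = f · v/(v + v_s).
f' = 19.5 × 347/(347 + 68) = 19.5 × 347/415 ≈ 16.3 Hz.

16.3 Hz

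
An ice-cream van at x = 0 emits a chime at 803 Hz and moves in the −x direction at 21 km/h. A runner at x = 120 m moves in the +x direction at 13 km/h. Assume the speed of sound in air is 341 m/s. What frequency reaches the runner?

781 Hz

21 km/h = 5.833 m/s; 13 km/h = 3.611 m/s.
The observer lies on the +x side, so the source is heading away from the observer and the observer is heading away from the source.
Both move, so f' = f · (v − v_o)/(v + v_s).
f' = 803 × (341 − 3.611)/(341 + 5.833) = 803 × 337.39/346.83 ≈ 781 Hz.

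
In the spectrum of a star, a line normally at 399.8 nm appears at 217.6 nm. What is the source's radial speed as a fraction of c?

λ'/λ₀ = 0.5443 < 1 (blueshift), so the source is approaching.
λ'/λ₀ = √((1 − β)/(1 + β)) for an approaching source ⇒ β = (1 − r²)/(1 + r²) with r = λ'/λ₀.
β = (1 − 0.2962)/(1 + 0.2962) ≈ 0.543.

0.543c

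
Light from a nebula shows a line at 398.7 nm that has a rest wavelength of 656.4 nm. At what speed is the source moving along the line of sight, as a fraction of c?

0.461

λ'/λ₀ = 0.6074 < 1 (blueshift), so the source is approaching.
λ'/λ₀ = √((1 − β)/(1 + β)) for an approaching source ⇒ β = (1 − r²)/(1 + r²) with r = λ'/λ₀.
β = (1 − 0.3689)/(1 + 0.3689) ≈ 0.461.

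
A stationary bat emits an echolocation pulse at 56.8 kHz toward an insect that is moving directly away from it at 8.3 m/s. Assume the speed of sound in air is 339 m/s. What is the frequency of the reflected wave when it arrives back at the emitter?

54.1 kHz

At the insect (a moving observer), f₁ = f₀ · (v − u)/v = 56.8 × 330.7/339 ≈ 55.4 kHz.
The reflection then acts as a moving source: f₂ = f₁ · v/(v + u) ≈ 54.1 kHz.
Equivalently f₂ = f₀ · (v − u)/(v + u).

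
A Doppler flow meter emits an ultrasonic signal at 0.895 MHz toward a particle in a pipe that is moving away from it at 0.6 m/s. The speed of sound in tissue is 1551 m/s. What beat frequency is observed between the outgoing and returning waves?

692 Hz

At the particle in a pipe (a moving observer), f₁ = f₀ · (v − u)/v = 0.895 × 1550.4/1551 ≈ 0.894654 MHz.
The reflection then acts as a moving source: f₂ = f₁ · v/(v + u) ≈ 0.894308 MHz.
Equivalently f₂ = f₀ · (v − u)/(v + u).
Beat frequency (with f₀ = 895000 Hz): |f₂ − f₀| = 2u·f₀/(v + u) = 2 × 0.6 × 895000/1551.6 ≈ 692 Hz.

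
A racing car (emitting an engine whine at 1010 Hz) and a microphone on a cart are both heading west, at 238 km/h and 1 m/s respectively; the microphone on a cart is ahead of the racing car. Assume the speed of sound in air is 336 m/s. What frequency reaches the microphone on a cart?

1254 Hz

238 km/h = 66.11 m/s.
The microphone on a cart is ahead, so the racing car is moving toward it while the microphone on a cart is moving away from the racing car.
Both move, so f' = f · (v − v_o)/(v − v_s).
f' = 1010 × (336 − 1)/(336 − 66.11) = 1010 × 335/269.89 ≈ 1254 Hz.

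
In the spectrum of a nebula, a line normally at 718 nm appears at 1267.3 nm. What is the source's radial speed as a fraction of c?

λ'/λ₀ = 1.7650 > 1 (redshift), so the source is receding.
λ'/λ₀ = √((1 + β)/(1 − β)) for a receding source ⇒ β = (r² − 1)/(r² + 1) with r = λ'/λ₀.
β = (3.1154 − 1)/(3.1154 + 1) ≈ 0.514.

0.514c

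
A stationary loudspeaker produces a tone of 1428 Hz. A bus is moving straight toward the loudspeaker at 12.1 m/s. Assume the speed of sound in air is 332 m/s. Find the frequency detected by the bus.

Moving observer, stationary source: f' = f · (v + v_o)/v.
f' = 1428 × (332 + 12.1)/332 = 1428 × 344.1/332 ≈ 1480 Hz.

1480 Hz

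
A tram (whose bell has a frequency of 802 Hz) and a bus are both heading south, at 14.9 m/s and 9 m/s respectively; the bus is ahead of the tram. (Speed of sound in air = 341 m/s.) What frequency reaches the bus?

The bus is ahead, so the tram is moving toward it while the bus is moving away from the tram.
With source approaching and observer receding, f' = f · (v − v_o)/(v − v_s).
f' = 802 × (341 − 9)/(341 − 14.9) = 802 × 332/326.1 ≈ 817 Hz.

817 Hz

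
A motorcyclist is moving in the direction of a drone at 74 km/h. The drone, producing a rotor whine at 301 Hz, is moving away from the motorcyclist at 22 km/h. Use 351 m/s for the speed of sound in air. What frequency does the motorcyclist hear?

313 Hz

22 km/h = 6.111 m/s; 74 km/h = 20.56 m/s.
Both move, so f' = f · (v + v_o)/(v + v_s).
f' = 301 × (351 + 20.56)/(351 + 6.111) = 301 × 371.56/357.11 ≈ 313 Hz.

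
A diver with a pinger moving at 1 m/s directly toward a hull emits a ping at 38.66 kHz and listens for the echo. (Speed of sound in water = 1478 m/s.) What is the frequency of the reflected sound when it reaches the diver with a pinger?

The hull receives the sound from a moving source: f₁ = f₀ · v/(v − v_e) = 38.66 × 1478/1477 ≈ 38.7 kHz.
On the return leg the diver with a pinger is a moving observer: f₂ = f₁ · (v + v_e)/v = 38.7 × 1479/1478 ≈ 38.7 kHz.

38.7 kHz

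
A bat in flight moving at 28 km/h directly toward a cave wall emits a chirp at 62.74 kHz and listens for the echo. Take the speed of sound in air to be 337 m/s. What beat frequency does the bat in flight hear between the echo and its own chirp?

2964 Hz

28 km/h = 7.778 m/s.
The cave wall receives the sound from a moving source: f₁ = f₀ · v/(v − v_e) = 62.74 × 337/329.22 ≈ 64.22 kHz.
On the return leg the bat in flight is a moving observer: f₂ = f₁ · (v + v_e)/v = 64.22 × 344.78/337 ≈ 65.70 kHz.
Equivalently f₂ = f₀ · (v + v_e)/(v − v_e).
Beat against the emitted tone (with f₀ = 62740 Hz): |f₂ − f₀| = 2v_e·f₀/(v − v_e) = 2 × 7.778 × 62740/329.22 ≈ 2964 Hz.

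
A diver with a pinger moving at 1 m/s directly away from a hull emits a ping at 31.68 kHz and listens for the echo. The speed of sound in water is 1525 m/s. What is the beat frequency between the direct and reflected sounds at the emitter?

The hull receives the sound from a moving source: f₁ = f₀ · v/(v + v_e) = 31.68 × 1525/1526 ≈ 31.6592 kHz.
On the return leg the diver with a pinger is a moving observer: f₂ = f₁ · (v − v_e)/v = 31.6592 × 1524/1525 ≈ 31.6385 kHz.
Equivalently f₂ = f₀ · (v − v_e)/(v + v_e).
Beat against the emitted tone (with f₀ = 31680 Hz): |f₂ − f₀| = 2v_e·f₀/(v + v_e) = 2 × 1 × 31680/1526 ≈ 41.5 Hz.

41.5 Hz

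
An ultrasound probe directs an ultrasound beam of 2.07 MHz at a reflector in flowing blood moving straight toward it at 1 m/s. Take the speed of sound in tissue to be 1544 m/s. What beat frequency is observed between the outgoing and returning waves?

2683 Hz

At the reflector in flowing blood (a moving observer), f₁ = f₀ · (v + u)/v = 2.07 × 1545/1544 ≈ 2.07134 MHz.
On reflection it acts as a source moving toward the stationary detector: f₂ = f₁ · v/(v − u) = 2.07134 × 1544/1543 ≈ 2.07268 MHz.
Beat frequency (with f₀ = 2070000 Hz): |f₂ − f₀| = 2u·f₀/(v − u) = 2 × 1 × 2070000/1543 ≈ 2683 Hz.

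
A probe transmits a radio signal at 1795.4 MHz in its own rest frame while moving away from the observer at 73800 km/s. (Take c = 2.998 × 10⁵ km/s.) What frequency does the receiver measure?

β = v/c = 73800/299800 = 0.2462.
Relativistic Doppler for frequency: f' = f₀ · √((1 − β)/(1 + β)).
f' = 1795.4 × √(0.7538/1.2462) = 1795.4 × 0.77777 ≈ 1396.4 MHz.

1396.4 MHz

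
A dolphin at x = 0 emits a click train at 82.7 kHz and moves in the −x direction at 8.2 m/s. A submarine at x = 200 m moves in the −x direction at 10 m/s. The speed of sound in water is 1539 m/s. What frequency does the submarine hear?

The observer lies on the +x side, so the source is heading away from the observer and the observer is heading toward the source.
General Doppler shift: f' = f · (v + v_o)/(v + v_s).
f' = 82.7 × (1539 + 10)/(1539 + 8.2) = 82.7 × 1549/1547.2 ≈ 82.8 kHz.

82.8 kHz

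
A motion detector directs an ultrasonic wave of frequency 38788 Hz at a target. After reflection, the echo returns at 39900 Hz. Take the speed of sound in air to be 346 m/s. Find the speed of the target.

Double Doppler shift off a moving reflector: f₂ = f₀ · (v + u)/(v − u) (u > 0 toward emitter).
Rearranging, u = v · (f₂ − f₀)/(f₂ + f₀) = 346 × 1112/78688 ≈ 4.9 m/s.
So the target is moving at 4.9 m/s toward the emitter.

4.9 m/s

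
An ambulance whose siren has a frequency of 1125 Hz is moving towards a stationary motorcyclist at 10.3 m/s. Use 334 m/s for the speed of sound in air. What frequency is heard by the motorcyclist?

Only the source moves, toward the listener, so f' = f · v/(v − v_s).
f' = 1125 × 334/(334 − 10.3) = 1125 × 334/323.7 ≈ 1161 Hz.

1161 Hz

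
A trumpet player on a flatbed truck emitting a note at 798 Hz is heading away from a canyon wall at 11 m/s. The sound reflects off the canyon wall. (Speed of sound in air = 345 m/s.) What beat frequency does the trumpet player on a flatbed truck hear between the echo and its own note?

49.3 Hz

The canyon wall receives the sound from a moving source: f₁ = f₀ · v/(v + v_e) = 798 × 345/356 ≈ 773.3 Hz.
On the return leg the trumpet player on a flatbed truck is a moving observer: f₂ = f₁ · (v − v_e)/v = 773.3 × 334/345 ≈ 748.7 Hz.
Equivalently f₂ = f₀ · (v − v_e)/(v + v_e).
Beat against the emitted tone: |f₂ − f₀| = 2v_e·f₀/(v + v_e) = 2 × 11 × 798/356 ≈ 49.3 Hz.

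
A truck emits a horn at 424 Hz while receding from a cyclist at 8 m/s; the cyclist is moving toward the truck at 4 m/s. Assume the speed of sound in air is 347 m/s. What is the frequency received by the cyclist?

Both move, so f' = f · (v + v_o)/(v + v_s).
f' = 424 × (347 + 4)/(347 + 8) = 424 × 351/355 ≈ 419 Hz.

419 Hz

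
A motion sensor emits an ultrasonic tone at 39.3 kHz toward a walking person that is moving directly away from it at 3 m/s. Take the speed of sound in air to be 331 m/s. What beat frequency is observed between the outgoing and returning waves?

706 Hz

At the walking person (a moving observer), f₁ = f₀ · (v − u)/v = 39.3 × 328/331 ≈ 38.944 kHz.
On reflection it acts as a source moving away from the stationary detector: f₂ = f₁ · v/(v + u) = 38.944 × 331/334 ≈ 38.594 kHz.
Equivalently f₂ = f₀ · (v − u)/(v + u).
Beat frequency (with f₀ = 39300 Hz): |f₂ − f₀| = 2u·f₀/(v + u) = 2 × 3 × 39300/334 ≈ 706 Hz.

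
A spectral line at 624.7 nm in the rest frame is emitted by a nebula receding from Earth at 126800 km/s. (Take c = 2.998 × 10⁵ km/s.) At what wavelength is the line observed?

β = v/c = 126800/299800 = 0.4229.
Relativistic Doppler for wavelength: λ' = λ₀ · √((1 + β)/(1 − β)).
λ' = 624.7 × √(1.4229/0.5771) = 624.7 × 1.57032 ≈ 981.0 nm.

981.0 nm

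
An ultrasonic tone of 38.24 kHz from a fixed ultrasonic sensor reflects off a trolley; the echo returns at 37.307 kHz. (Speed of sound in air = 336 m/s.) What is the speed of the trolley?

Double Doppler shift off a moving reflector: f₂ = f₀ · (v + u)/(v − u) (u > 0 toward emitter).
Rearranging, u = v · (f₂ − f₀)/(f₂ + f₀) = 336 × -0.933/75.547 ≈ -4.1 m/s.
So the trolley is moving at 4.1 m/s away from the emitter.

4.1 m/s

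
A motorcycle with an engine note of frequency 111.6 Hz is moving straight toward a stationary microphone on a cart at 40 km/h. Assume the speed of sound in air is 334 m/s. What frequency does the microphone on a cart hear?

115 Hz

40 km/h = 11.11 m/s.
Only the source moves, toward the listener, so f' = f · v/(v − v_s).
f' = 111.6 × 334/(334 − 11.11) = 111.6 × 334/322.9 ≈ 115 Hz.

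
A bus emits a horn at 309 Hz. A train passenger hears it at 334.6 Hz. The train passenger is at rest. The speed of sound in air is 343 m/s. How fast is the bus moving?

26 m/s

f' > f, so the bus is approaching.
f' = f · v/(v − v_s) ⇒ v_s = v · |1 − f/f'|.
v_s = 343 × |1 − 309/334.6| = 343 × 0.07651 ≈ 26 m/s.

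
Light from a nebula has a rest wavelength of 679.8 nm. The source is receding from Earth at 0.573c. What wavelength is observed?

Relativistic Doppler for wavelength: λ' = λ₀ · √((1 + β)/(1 − β)).
λ' = 679.8 × √(1.5730/0.4270) = 679.8 × 1.91933 ≈ 1304.8 nm.

1304.8 nm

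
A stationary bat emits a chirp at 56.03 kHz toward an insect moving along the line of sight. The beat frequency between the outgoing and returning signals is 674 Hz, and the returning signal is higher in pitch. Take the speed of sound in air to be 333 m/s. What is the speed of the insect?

1.99 m/s

Double Doppler shift off a moving reflector: f₂ = f₀ · (v + u)/(v − u) (u > 0 toward emitter).
Returning signal is higher, so f₂ = f₀ + Δf = 56030 + 674 = 56704 Hz.
Rearranging, u = v · (f₂ − f₀)/(f₂ + f₀) = 333 × 674/112734 ≈ 1.99 m/s.
So the insect is moving at 1.99 m/s toward the emitter.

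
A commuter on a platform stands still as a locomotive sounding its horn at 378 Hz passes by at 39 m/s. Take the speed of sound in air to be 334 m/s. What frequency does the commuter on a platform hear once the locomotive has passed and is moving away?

Receding: f₂ = f · v/(v + v_s) = 378 × 334/373 ≈ 338 Hz.

338 Hz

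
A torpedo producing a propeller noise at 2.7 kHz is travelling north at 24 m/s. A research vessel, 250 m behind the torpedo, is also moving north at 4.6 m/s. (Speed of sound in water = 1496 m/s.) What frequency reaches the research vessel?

2.67 kHz

The research vessel is behind, so the torpedo is moving away from it while the research vessel is moving toward the torpedo.
General Doppler shift: f' = f · (v + v_o)/(v + v_s).
f' = 2.7 × (1496 + 4.6)/(1496 + 24) = 2.7 × 1500.6/1520 ≈ 2.67 kHz.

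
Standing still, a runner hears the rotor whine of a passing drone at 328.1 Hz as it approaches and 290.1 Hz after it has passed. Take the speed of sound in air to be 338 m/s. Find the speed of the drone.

20.8 m/s

f₁/f₂ = (v + v_s)/(v − v_s), so v_s = v · (f₁ − f₂)/(f₁ + f₂).
v_s = 338 × (328.1 − 290.1)/(328.1 + 290.1) = 338 × 38.0/618.2 ≈ 20.8 m/s.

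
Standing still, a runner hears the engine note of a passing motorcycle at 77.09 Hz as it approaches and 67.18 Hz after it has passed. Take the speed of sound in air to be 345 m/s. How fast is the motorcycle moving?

f₁/f₂ = (v + v_s)/(v − v_s), so v_s = v · (f₁ − f₂)/(f₁ + f₂).
v_s = 345 × (77.09 − 67.18)/(77.09 + 67.18) = 345 × 9.91/144.27 ≈ 23.7 m/s.

23.7 m/s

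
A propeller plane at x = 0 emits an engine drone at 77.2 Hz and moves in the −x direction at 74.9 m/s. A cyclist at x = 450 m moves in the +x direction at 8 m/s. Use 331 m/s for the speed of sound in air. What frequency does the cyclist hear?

The observer lies on the +x side, so the source is heading away from the observer and the observer is heading away from the source.
Both move, so f' = f · (v − v_o)/(v + v_s).
f' = 77.2 × (331 − 8)/(331 + 74.9) = 77.2 × 323/405.9 ≈ 61 Hz.

61 Hz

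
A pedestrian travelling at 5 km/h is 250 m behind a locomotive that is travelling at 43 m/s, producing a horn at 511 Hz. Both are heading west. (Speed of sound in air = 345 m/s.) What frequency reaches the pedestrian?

456 Hz

5 km/h = 1.389 m/s.
The pedestrian is behind, so the locomotive is moving away from it while the pedestrian is moving toward the locomotive.
With source receding and observer approaching, f' = f · (v + v_o)/(v + v_s).
f' = 511 × (345 + 1.389)/(345 + 43) = 511 × 346.39/388 ≈ 456 Hz.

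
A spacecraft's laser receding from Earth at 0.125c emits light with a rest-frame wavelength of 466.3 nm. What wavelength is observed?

Relativistic Doppler for wavelength: λ' = λ₀ · √((1 + β)/(1 − β)).
λ' = 466.3 × √(1.1250/0.8750) = 466.3 × 1.13389 ≈ 528.7 nm.

528.7 nm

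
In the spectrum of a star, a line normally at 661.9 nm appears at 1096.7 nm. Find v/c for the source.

0.466

λ'/λ₀ = 1.6569 > 1 (redshift), so the source is receding.
λ'/λ₀ = √((1 + β)/(1 − β)) for a receding source ⇒ β = (r² − 1)/(r² + 1) with r = λ'/λ₀.
β = (2.7453 − 1)/(2.7453 + 1) ≈ 0.466.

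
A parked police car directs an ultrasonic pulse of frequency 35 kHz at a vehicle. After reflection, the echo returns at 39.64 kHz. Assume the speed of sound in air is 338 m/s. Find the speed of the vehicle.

Double Doppler shift off a moving reflector: f₂ = f₀ · (v + u)/(v − u) (u > 0 toward emitter).
Rearranging, u = v · (f₂ − f₀)/(f₂ + f₀) = 338 × 4.64/74.64 ≈ 21.0 m/s.
So the vehicle is moving at 21.0 m/s toward the emitter.

21.0 m/s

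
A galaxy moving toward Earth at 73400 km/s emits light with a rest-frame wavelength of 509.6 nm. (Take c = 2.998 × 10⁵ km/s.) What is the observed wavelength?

β = v/c = 73400/299800 = 0.2448.
Relativistic Doppler for wavelength: λ' = λ₀ · √((1 − β)/(1 + β)).
λ' = 509.6 × √(0.7552/1.2448) = 509.6 × 0.77887 ≈ 396.9 nm.

396.9 nm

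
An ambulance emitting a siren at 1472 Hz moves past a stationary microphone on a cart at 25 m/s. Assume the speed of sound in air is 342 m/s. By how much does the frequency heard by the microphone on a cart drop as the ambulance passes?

Approaching: f₁ = f · v/(v − v_s) = 1472 × 342/317 ≈ 1588 Hz.
Receding: f₂ = f · v/(v + v_s) = 1472 × 342/367 ≈ 1372 Hz.
Drop: f₁ − f₂ = 2f·v·v_s/(v² − v_s²) = 2 × 1472 × 342 × 25/(342² − 25²) ≈ 216 Hz.

216 Hz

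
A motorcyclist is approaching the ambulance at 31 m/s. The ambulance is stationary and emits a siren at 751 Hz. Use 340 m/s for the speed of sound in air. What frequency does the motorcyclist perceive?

819 Hz

Moving observer, stationary source: f' = f · (v + v_o)/v.
f' = 751 × (340 + 31)/340 = 751 × 371/340 ≈ 819 Hz.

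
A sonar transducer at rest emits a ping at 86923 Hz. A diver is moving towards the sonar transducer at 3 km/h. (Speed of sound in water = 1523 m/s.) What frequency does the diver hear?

3 km/h = 0.8333 m/s.
Only the observer moves, toward the source, so f' = f · (v + v_o)/v.
f' = 86923 × (1523 + 0.8333)/1523 = 86923 × 1523.8/1523 ≈ 86971 Hz.

86971 Hz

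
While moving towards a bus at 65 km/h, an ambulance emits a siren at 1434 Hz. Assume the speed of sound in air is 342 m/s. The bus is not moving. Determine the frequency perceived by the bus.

65 km/h = 18.06 m/s.
With the source moving toward a stationary observer, f' = f · v/(v − v_s).
f' = 1434 × 342/(342 − 18.06) = 1434 × 342/323.9 ≈ 1514 Hz.

1514 Hz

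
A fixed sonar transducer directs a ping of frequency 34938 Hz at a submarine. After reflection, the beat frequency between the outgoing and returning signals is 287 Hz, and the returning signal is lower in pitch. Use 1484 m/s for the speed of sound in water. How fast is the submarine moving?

Double Doppler shift off a moving reflector: f₂ = f₀ · (v + u)/(v − u) (u > 0 toward emitter).
Returning signal is lower, so f₂ = f₀ − Δf = 34938 − 287 = 34651 Hz.
Rearranging, u = v · (f₂ − f₀)/(f₂ + f₀) = 1484 × -287/69589 ≈ -6.1 m/s.
So the submarine is moving at 6.1 m/s away from the emitter.

6.1 m/s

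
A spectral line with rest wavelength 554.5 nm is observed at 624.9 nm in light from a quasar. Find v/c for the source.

0.119

λ'/λ₀ = 1.1270 > 1 (redshift), so the source is receding.
λ'/λ₀ = √((1 + β)/(1 − β)) for a receding source ⇒ β = (r² − 1)/(r² + 1) with r = λ'/λ₀.
β = (1.2700 − 1)/(1.2700 + 1) ≈ 0.119.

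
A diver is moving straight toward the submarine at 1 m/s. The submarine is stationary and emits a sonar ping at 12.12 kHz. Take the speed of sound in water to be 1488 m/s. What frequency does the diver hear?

Moving observer, stationary source: f' = f · (v + v_o)/v.
f' = 12.12 × (1488 + 1)/1488 = 12.12 × 1489/1488 ≈ 12.13 kHz.

12.13 kHz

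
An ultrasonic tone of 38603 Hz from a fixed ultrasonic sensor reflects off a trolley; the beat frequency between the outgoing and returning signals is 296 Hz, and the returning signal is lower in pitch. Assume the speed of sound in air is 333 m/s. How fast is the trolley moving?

1.28 m/s

Double Doppler shift off a moving reflector: f₂ = f₀ · (v + u)/(v − u) (u > 0 toward emitter).
Returning signal is lower, so f₂ = f₀ − Δf = 38603 − 296 = 38307 Hz.
Rearranging, u = v · (f₂ − f₀)/(f₂ + f₀) = 333 × -296/76910 ≈ -1.28 m/s.
So the trolley is moving at 1.28 m/s away from the emitter.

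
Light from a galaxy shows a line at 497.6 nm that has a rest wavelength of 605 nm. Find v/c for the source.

0.193c

λ'/λ₀ = 0.8225 < 1 (blueshift), so the source is approaching.
λ'/λ₀ = √((1 − β)/(1 + β)) for an approaching source ⇒ β = (1 − r²)/(1 + r²) with r = λ'/λ₀.
β = (1 − 0.6765)/(1 + 0.6765) ≈ 0.193.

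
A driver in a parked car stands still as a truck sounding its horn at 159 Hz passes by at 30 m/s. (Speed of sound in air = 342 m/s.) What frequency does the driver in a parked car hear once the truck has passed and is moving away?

Receding: f₂ = f · v/(v + v_s) = 159 × 342/372 ≈ 146 Hz.

146 Hz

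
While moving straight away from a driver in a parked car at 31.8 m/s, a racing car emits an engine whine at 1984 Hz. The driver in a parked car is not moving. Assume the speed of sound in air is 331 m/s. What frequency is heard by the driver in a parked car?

Only the source moves, away from the listener, so f' = f · v/(v + v_s).
f' = 1984 × 331/(331 + 31.8) = 1984 × 331/362.8 ≈ 1810 Hz.

1810 Hz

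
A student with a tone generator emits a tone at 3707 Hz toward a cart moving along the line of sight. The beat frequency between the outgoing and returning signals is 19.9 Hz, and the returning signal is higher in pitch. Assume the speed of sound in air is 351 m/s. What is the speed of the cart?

0.94 m/s

Double Doppler shift off a moving reflector: f₂ = f₀ · (v + u)/(v − u) (u > 0 toward emitter).
Returning signal is higher, so f₂ = f₀ + Δf = 3707 + 19.9 = 3726.9 Hz.
Rearranging, u = v · (f₂ − f₀)/(f₂ + f₀) = 351 × 19.9/7433.9 ≈ 0.94 m/s.
So the cart is moving at 0.94 m/s toward the emitter.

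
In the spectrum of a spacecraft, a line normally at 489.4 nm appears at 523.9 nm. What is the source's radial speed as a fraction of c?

0.068c

λ'/λ₀ = 1.0705 > 1 (redshift), so the source is receding.
λ'/λ₀ = √((1 + β)/(1 − β)) for a receding source ⇒ β = (r² − 1)/(r² + 1) with r = λ'/λ₀.
β = (1.1460 − 1)/(1.1460 + 1) ≈ 0.068.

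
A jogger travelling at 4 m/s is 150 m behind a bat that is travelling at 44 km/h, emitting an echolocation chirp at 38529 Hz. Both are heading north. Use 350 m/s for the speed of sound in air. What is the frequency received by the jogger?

44 km/h = 12.22 m/s.
The jogger is behind, so the bat is moving away from it while the jogger is moving toward the bat.
With source receding and observer approaching, f' = f · (v + v_o)/(v + v_s).
f' = 38529 × (350 + 4)/(350 + 12.22) = 38529 × 354/362.22 ≈ 37654 Hz.

37654 Hz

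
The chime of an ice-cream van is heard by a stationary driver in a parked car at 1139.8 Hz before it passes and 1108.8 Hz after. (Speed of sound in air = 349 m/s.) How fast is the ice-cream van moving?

4.8 m/s

f₁/f₂ = (v + v_s)/(v − v_s), so v_s = v · (f₁ − f₂)/(f₁ + f₂).
v_s = 349 × (1139.8 − 1108.8)/(1139.8 + 1108.8) = 349 × 31.0/2248.6 ≈ 4.8 m/s.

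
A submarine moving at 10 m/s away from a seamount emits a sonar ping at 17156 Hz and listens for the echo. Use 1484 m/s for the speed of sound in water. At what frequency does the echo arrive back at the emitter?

16926 Hz

The seamount receives the sound from a moving source: f₁ = f₀ · v/(v + v_e) = 17156 × 1484/1494 ≈ 17041 Hz.
On the return leg the submarine is a moving observer: f₂ = f₁ · (v − v_e)/v = 17041 × 1474/1484 ≈ 16926 Hz.
Equivalently f₂ = f₀ · (v − v_e)/(v + v_e).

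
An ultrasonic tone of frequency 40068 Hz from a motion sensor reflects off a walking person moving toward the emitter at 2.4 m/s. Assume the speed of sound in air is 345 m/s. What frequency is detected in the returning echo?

The walking person first receives the wave as a moving observer: f₁ = f₀ · (v + u)/v = 40068 × (345 + 2.4)/345 ≈ 40347 Hz.
The reflection then acts as a moving source: f₂ = f₁ · v/(v − u) ≈ 40629 Hz.
Equivalently f₂ = f₀ · (v + u)/(v − u).

40629 Hz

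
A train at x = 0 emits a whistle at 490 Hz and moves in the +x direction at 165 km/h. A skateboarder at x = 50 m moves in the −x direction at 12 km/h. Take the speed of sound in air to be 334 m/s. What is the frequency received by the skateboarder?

165 km/h = 45.83 m/s; 12 km/h = 3.333 m/s.
The observer lies on the +x side, so the source is heading toward the observer and the observer is heading toward the source.
General Doppler shift: f' = f · (v + v_o)/(v − v_s).
f' = 490 × (334 + 3.333)/(334 − 45.83) = 490 × 337.33/288.17 ≈ 574 Hz.

574 Hz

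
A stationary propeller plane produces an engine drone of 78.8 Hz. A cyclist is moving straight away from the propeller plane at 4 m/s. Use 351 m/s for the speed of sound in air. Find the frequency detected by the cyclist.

78 Hz

Moving observer, stationary source: f' = f · (v − v_o)/v.
f' = 78.8 × (351 − 4)/351 = 78.8 × 347/351 ≈ 78 Hz.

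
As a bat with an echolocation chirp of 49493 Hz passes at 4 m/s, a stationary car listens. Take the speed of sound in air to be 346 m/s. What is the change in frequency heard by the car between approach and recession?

Approaching: f₁ = f · v/(v − v_s) = 49493 × 346/342 ≈ 50072 Hz.
Receding: f₂ = f · v/(v + v_s) = 49493 × 346/350 ≈ 48927 Hz.
Drop: f₁ − f₂ = 2f·v·v_s/(v² − v_s²) = 2 × 49493 × 346 × 4/(346² − 4²) ≈ 1144 Hz.

1144 Hz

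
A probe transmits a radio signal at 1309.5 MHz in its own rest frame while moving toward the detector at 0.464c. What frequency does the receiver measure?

Relativistic Doppler for frequency: f' = f₀ · √((1 + β)/(1 − β)).
f' = 1309.5 × √(1.4640/0.5360) = 1309.5 × 1.65268 ≈ 2164.2 MHz.

2164.2 MHz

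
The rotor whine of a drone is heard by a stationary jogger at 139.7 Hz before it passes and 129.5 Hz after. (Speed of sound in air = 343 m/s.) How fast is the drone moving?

13.0 m/s

f₁/f₂ = (v + v_s)/(v − v_s), so v_s = v · (f₁ − f₂)/(f₁ + f₂).
v_s = 343 × (139.7 − 129.5)/(139.7 + 129.5) = 343 × 10.2/269.2 ≈ 13.0 m/s.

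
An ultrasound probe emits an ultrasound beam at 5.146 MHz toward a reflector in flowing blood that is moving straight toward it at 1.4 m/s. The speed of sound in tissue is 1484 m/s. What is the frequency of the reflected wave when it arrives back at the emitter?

At the reflector in flowing blood (a moving observer), f₁ = f₀ · (v + u)/v = 5.146 × 1485.4/1484 ≈ 5.151 MHz.
On reflection it acts as a source moving toward the stationary detector: f₂ = f₁ · v/(v − u) = 5.151 × 1484/1482.6 ≈ 5.156 MHz.
Equivalently f₂ = f₀ · (v + u)/(v − u).

5.156 MHz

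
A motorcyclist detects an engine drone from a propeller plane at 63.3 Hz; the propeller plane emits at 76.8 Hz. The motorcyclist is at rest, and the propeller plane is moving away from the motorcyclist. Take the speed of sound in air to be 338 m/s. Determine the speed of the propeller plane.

f' = f · v/(v + v_s) ⇒ v_s = v · |1 − f/f'|.
v_s = 338 × |1 − 76.8/63.3| = 338 × 0.2133 ≈ 72 m/s.

72 m/s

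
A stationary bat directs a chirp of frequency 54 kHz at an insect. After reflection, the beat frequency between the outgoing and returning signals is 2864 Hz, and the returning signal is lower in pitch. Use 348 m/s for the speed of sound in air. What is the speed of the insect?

9.5 m/s

Double Doppler shift off a moving reflector: f₂ = f₀ · (v + u)/(v − u) (u > 0 toward emitter).
Returning signal is lower, so f₂ = f₀ − Δf = 54000 − 2864 = 51136 Hz.
Rearranging, u = v · (f₂ − f₀)/(f₂ + f₀) = 348 × -2864/105136 ≈ -9.5 m/s.
So the insect is moving at 9.5 m/s away from the emitter.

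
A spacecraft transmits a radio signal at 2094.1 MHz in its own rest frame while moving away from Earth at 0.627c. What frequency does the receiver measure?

Relativistic Doppler for frequency: f' = f₀ · √((1 − β)/(1 + β)).
f' = 2094.1 × √(0.3730/1.6270) = 2094.1 × 0.47881 ≈ 1002.7 MHz.

1002.7 MHz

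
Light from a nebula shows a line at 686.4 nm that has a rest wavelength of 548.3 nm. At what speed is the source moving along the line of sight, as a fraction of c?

λ'/λ₀ = 1.2519 > 1 (redshift), so the source is receding.
λ'/λ₀ = √((1 + β)/(1 − β)) for a receding source ⇒ β = (r² − 1)/(r² + 1) with r = λ'/λ₀.
β = (1.5672 − 1)/(1.5672 + 1) ≈ 0.221.

0.221c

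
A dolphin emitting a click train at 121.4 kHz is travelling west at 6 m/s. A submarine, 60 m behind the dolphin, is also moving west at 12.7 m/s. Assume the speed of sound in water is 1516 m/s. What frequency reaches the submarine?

121.9 kHz

The submarine is behind, so the dolphin is moving away from it while the submarine is moving toward the dolphin.
Both move, so f' = f · (v + v_o)/(v + v_s).
f' = 121.4 × (1516 + 12.7)/(1516 + 6) = 121.4 × 1528.7/1522 ≈ 121.9 kHz.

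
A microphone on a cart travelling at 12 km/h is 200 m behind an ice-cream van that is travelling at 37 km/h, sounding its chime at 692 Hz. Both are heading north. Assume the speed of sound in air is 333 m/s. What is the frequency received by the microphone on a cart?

37 km/h = 10.28 m/s; 12 km/h = 3.333 m/s.
The microphone on a cart is behind, so the ice-cream van is moving away from it while the microphone on a cart is moving toward the ice-cream van.
With source receding and observer approaching, f' = f · (v + v_o)/(v + v_s).
f' = 692 × (333 + 3.333)/(333 + 10.28) = 692 × 336.33/343.28 ≈ 678 Hz.

678 Hz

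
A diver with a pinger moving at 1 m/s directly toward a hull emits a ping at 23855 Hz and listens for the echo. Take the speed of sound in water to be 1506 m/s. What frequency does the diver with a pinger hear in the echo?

23887 Hz

The hull receives the sound from a moving source: f₁ = f₀ · v/(v − v_e) = 23855 × 1506/1505 ≈ 23871 Hz.
On the return leg the diver with a pinger is a moving observer: f₂ = f₁ · (v + v_e)/v = 23871 × 1507/1506 ≈ 23887 Hz.
Equivalently f₂ = f₀ · (v + v_e)/(v − v_e).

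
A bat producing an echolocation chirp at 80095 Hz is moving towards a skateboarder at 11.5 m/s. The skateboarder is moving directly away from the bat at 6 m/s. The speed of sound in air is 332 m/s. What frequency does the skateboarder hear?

Both move, so f' = f · (v − v_o)/(v − v_s).
f' = 80095 × (332 − 6)/(332 − 11.5) = 80095 × 326/320.5 ≈ 81469 Hz.

81469 Hz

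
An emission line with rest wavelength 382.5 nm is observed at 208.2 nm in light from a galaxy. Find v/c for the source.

0.543

λ'/λ₀ = 0.5443 < 1 (blueshift), so the source is approaching.
λ'/λ₀ = √((1 − β)/(1 + β)) for an approaching source ⇒ β = (1 − r²)/(1 + r²) with r = λ'/λ₀.
β = (1 − 0.2963)/(1 + 0.2963) ≈ 0.543.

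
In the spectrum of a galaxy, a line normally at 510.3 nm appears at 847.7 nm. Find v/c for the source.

0.468

λ'/λ₀ = 1.6612 > 1 (redshift), so the source is receding.
λ'/λ₀ = √((1 + β)/(1 − β)) for a receding source ⇒ β = (r² − 1)/(r² + 1) with r = λ'/λ₀.
β = (2.7595 − 1)/(2.7595 + 1) ≈ 0.468.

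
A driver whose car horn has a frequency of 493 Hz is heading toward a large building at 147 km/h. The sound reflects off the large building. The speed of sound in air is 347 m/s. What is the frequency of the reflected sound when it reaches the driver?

147 km/h = 40.83 m/s.
The large building receives the sound from a moving source: f₁ = f₀ · v/(v − v_e) = 493 × 347/306.17 ≈ 559 Hz.
On the return leg the driver is a moving observer: f₂ = f₁ · (v + v_e)/v = 559 × 387.83/347 ≈ 625 Hz.
Equivalently f₂ = f₀ · (v + v_e)/(v − v_e).

625 Hz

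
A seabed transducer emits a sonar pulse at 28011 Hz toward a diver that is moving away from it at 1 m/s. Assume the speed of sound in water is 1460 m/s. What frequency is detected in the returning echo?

27973 Hz

The diver first receives the wave as a moving observer: f₁ = f₀ · (v − u)/v = 28011 × (1460 − 1)/1460 ≈ 27992 Hz.
On reflection it acts as a source moving away from the stationary detector: f₂ = f₁ · v/(v + u) = 27992 × 1460/1461 ≈ 27973 Hz.
Equivalently f₂ = f₀ · (v − u)/(v + u).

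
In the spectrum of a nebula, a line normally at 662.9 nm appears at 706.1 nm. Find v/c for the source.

0.063c

λ'/λ₀ = 1.0652 > 1 (redshift), so the source is receding.
λ'/λ₀ = √((1 + β)/(1 − β)) for a receding source ⇒ β = (r² − 1)/(r² + 1) with r = λ'/λ₀.
β = (1.1346 − 1)/(1.1346 + 1) ≈ 0.063.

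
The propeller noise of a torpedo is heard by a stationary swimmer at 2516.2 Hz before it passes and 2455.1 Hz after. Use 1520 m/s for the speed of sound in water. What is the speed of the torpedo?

18.7 m/s

f₁/f₂ = (v + v_s)/(v − v_s), so v_s = v · (f₁ − f₂)/(f₁ + f₂).
v_s = 1520 × (2516.2 − 2455.1)/(2516.2 + 2455.1) = 1520 × 61.1/4971.3 ≈ 18.7 m/s.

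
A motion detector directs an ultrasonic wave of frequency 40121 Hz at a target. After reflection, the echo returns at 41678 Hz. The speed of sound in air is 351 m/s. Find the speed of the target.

Double Doppler shift off a moving reflector: f₂ = f₀ · (v + u)/(v − u) (u > 0 toward emitter).
Rearranging, u = v · (f₂ − f₀)/(f₂ + f₀) = 351 × 1557/81799 ≈ 6.7 m/s.
So the target is moving at 6.7 m/s toward the emitter.

6.7 m/s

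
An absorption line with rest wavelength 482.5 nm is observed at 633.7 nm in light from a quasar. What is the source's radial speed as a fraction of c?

λ'/λ₀ = 1.3134 > 1 (redshift), so the source is receding.
λ'/λ₀ = √((1 + β)/(1 − β)) for a receding source ⇒ β = (r² − 1)/(r² + 1) with r = λ'/λ₀.
β = (1.7249 − 1)/(1.7249 + 1) ≈ 0.266.

0.266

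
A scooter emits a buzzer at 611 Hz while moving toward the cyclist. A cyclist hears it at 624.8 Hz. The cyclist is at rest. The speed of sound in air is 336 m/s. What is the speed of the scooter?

7.4 m/s

f' = f · v/(v − v_s) ⇒ v_s = v · |1 − f/f'|.
v_s = 336 × |1 − 611/624.8| = 336 × 0.02209 ≈ 7.4 m/s.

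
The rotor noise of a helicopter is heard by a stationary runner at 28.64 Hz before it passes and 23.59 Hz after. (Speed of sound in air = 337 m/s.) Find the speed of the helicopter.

f₁/f₂ = (v + v_s)/(v − v_s), so v_s = v · (f₁ − f₂)/(f₁ + f₂).
v_s = 337 × (28.64 − 23.59)/(28.64 + 23.59) = 337 × 5.05/52.23 ≈ 33 m/s.

33 m/s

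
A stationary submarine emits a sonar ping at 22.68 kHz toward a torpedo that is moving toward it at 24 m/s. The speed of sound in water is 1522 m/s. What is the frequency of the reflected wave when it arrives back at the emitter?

23.4 kHz

The torpedo first receives the wave as a moving observer: f₁ = f₀ · (v + u)/v = 22.68 × (1522 + 24)/1522 ≈ 23.0 kHz.
The reflection then acts as a moving source: f₂ = f₁ · v/(v − u) ≈ 23.4 kHz.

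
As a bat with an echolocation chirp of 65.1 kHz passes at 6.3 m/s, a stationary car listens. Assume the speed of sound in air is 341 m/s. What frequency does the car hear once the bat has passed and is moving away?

Receding: f₂ = f · v/(v + v_s) = 65.1 × 341/347.3 ≈ 63.9 kHz.

63.9 kHz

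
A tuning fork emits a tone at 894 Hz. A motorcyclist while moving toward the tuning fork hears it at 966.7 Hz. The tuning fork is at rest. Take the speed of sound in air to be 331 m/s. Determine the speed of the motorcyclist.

27 m/s

f' = f · (v + v_o)/v ⇒ v_o = v · |f'/f − 1|.
v_o = 331 × |966.7/894 − 1| = 331 × 0.08132 ≈ 27 m/s.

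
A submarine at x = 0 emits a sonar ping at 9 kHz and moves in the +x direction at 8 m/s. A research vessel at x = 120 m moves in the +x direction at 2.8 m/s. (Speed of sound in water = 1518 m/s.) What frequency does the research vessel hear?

9.03 kHz

The observer lies on the +x side, so the source is heading toward the observer and the observer is heading away from the source.
With source approaching and observer receding, f' = f · (v − v_o)/(v − v_s).
f' = 9 × (1518 − 2.8)/(1518 − 8) = 9 × 1515.2/1510 ≈ 9.03 kHz.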